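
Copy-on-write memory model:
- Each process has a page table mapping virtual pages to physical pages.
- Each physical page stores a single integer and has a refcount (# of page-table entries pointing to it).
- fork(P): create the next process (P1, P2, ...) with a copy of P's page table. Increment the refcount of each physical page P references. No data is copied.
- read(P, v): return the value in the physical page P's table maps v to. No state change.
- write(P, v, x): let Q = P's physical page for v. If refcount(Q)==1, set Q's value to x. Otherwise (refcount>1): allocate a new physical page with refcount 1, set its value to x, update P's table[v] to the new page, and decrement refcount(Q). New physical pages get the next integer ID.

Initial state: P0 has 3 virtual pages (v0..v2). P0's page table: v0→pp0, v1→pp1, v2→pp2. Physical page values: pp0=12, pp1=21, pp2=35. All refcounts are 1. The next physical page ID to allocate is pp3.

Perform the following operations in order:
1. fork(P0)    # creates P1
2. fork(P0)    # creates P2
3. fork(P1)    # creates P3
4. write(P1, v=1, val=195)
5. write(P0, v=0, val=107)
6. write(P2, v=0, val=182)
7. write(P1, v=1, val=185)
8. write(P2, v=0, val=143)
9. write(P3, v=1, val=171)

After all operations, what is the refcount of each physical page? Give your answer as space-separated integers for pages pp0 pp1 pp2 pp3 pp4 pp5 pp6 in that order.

Answer: 2 2 4 1 1 1 1

Derivation:
Op 1: fork(P0) -> P1. 3 ppages; refcounts: pp0:2 pp1:2 pp2:2
Op 2: fork(P0) -> P2. 3 ppages; refcounts: pp0:3 pp1:3 pp2:3
Op 3: fork(P1) -> P3. 3 ppages; refcounts: pp0:4 pp1:4 pp2:4
Op 4: write(P1, v1, 195). refcount(pp1)=4>1 -> COPY to pp3. 4 ppages; refcounts: pp0:4 pp1:3 pp2:4 pp3:1
Op 5: write(P0, v0, 107). refcount(pp0)=4>1 -> COPY to pp4. 5 ppages; refcounts: pp0:3 pp1:3 pp2:4 pp3:1 pp4:1
Op 6: write(P2, v0, 182). refcount(pp0)=3>1 -> COPY to pp5. 6 ppages; refcounts: pp0:2 pp1:3 pp2:4 pp3:1 pp4:1 pp5:1
Op 7: write(P1, v1, 185). refcount(pp3)=1 -> write in place. 6 ppages; refcounts: pp0:2 pp1:3 pp2:4 pp3:1 pp4:1 pp5:1
Op 8: write(P2, v0, 143). refcount(pp5)=1 -> write in place. 6 ppages; refcounts: pp0:2 pp1:3 pp2:4 pp3:1 pp4:1 pp5:1
Op 9: write(P3, v1, 171). refcount(pp1)=3>1 -> COPY to pp6. 7 ppages; refcounts: pp0:2 pp1:2 pp2:4 pp3:1 pp4:1 pp5:1 pp6:1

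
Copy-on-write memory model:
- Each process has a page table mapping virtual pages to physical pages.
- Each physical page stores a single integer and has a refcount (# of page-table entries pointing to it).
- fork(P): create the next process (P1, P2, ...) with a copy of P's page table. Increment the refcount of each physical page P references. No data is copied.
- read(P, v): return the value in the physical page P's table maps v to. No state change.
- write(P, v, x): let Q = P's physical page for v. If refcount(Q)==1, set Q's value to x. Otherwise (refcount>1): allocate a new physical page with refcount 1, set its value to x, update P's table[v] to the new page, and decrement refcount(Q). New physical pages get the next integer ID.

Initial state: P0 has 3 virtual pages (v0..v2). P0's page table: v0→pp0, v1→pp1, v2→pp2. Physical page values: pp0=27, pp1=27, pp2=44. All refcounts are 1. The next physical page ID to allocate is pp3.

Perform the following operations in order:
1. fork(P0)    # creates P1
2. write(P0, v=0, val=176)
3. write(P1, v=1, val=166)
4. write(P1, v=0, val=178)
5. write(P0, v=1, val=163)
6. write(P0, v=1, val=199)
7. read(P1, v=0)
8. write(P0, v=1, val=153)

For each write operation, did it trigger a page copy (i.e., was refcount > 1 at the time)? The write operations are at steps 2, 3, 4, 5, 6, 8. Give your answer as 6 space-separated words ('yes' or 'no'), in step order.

Op 1: fork(P0) -> P1. 3 ppages; refcounts: pp0:2 pp1:2 pp2:2
Op 2: write(P0, v0, 176). refcount(pp0)=2>1 -> COPY to pp3. 4 ppages; refcounts: pp0:1 pp1:2 pp2:2 pp3:1
Op 3: write(P1, v1, 166). refcount(pp1)=2>1 -> COPY to pp4. 5 ppages; refcounts: pp0:1 pp1:1 pp2:2 pp3:1 pp4:1
Op 4: write(P1, v0, 178). refcount(pp0)=1 -> write in place. 5 ppages; refcounts: pp0:1 pp1:1 pp2:2 pp3:1 pp4:1
Op 5: write(P0, v1, 163). refcount(pp1)=1 -> write in place. 5 ppages; refcounts: pp0:1 pp1:1 pp2:2 pp3:1 pp4:1
Op 6: write(P0, v1, 199). refcount(pp1)=1 -> write in place. 5 ppages; refcounts: pp0:1 pp1:1 pp2:2 pp3:1 pp4:1
Op 7: read(P1, v0) -> 178. No state change.
Op 8: write(P0, v1, 153). refcount(pp1)=1 -> write in place. 5 ppages; refcounts: pp0:1 pp1:1 pp2:2 pp3:1 pp4:1

yes yes no no no no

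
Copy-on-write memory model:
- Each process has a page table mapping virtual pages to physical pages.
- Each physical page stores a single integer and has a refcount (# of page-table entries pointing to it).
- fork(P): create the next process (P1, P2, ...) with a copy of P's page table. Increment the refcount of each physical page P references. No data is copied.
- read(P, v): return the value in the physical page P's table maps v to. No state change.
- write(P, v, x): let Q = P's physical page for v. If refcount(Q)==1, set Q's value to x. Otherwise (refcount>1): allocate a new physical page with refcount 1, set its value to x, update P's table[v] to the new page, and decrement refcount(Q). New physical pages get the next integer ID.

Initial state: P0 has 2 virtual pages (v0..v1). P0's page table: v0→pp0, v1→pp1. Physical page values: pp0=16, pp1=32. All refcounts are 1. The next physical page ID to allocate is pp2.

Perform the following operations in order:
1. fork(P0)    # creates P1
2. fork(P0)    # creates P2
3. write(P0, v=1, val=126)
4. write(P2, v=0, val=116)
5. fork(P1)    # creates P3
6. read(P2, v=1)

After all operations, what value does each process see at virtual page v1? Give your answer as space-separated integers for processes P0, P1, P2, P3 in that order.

Answer: 126 32 32 32

Derivation:
Op 1: fork(P0) -> P1. 2 ppages; refcounts: pp0:2 pp1:2
Op 2: fork(P0) -> P2. 2 ppages; refcounts: pp0:3 pp1:3
Op 3: write(P0, v1, 126). refcount(pp1)=3>1 -> COPY to pp2. 3 ppages; refcounts: pp0:3 pp1:2 pp2:1
Op 4: write(P2, v0, 116). refcount(pp0)=3>1 -> COPY to pp3. 4 ppages; refcounts: pp0:2 pp1:2 pp2:1 pp3:1
Op 5: fork(P1) -> P3. 4 ppages; refcounts: pp0:3 pp1:3 pp2:1 pp3:1
Op 6: read(P2, v1) -> 32. No state change.
P0: v1 -> pp2 = 126
P1: v1 -> pp1 = 32
P2: v1 -> pp1 = 32
P3: v1 -> pp1 = 32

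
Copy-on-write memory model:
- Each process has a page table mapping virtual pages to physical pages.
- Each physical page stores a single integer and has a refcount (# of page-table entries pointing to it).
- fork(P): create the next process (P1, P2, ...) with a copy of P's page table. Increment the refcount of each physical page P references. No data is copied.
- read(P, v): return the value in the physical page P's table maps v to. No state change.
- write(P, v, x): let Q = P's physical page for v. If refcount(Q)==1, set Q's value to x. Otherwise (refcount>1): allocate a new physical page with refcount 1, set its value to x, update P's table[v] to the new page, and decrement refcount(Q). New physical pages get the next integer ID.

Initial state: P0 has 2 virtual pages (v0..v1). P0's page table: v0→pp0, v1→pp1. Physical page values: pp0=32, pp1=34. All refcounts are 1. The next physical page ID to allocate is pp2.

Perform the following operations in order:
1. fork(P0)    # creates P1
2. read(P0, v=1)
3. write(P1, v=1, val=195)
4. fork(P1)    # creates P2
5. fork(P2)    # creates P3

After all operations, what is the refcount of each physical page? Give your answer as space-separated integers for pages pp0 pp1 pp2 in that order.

Op 1: fork(P0) -> P1. 2 ppages; refcounts: pp0:2 pp1:2
Op 2: read(P0, v1) -> 34. No state change.
Op 3: write(P1, v1, 195). refcount(pp1)=2>1 -> COPY to pp2. 3 ppages; refcounts: pp0:2 pp1:1 pp2:1
Op 4: fork(P1) -> P2. 3 ppages; refcounts: pp0:3 pp1:1 pp2:2
Op 5: fork(P2) -> P3. 3 ppages; refcounts: pp0:4 pp1:1 pp2:3

Answer: 4 1 3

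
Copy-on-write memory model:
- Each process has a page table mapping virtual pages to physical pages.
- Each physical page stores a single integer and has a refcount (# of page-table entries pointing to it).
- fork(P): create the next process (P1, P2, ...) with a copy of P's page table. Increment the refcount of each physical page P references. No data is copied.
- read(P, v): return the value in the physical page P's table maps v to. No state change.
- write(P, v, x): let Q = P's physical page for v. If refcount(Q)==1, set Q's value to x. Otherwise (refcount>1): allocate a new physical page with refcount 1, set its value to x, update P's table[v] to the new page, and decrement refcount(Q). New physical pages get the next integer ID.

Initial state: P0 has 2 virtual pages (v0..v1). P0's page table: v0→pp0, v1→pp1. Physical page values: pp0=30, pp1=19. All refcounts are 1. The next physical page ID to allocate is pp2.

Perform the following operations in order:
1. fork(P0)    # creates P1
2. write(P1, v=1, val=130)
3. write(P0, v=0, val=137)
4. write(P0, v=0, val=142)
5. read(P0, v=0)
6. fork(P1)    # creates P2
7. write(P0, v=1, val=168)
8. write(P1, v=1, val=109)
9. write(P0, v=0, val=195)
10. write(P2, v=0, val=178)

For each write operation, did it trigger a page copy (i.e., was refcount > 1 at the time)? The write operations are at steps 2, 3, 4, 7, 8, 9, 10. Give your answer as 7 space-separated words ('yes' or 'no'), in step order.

Op 1: fork(P0) -> P1. 2 ppages; refcounts: pp0:2 pp1:2
Op 2: write(P1, v1, 130). refcount(pp1)=2>1 -> COPY to pp2. 3 ppages; refcounts: pp0:2 pp1:1 pp2:1
Op 3: write(P0, v0, 137). refcount(pp0)=2>1 -> COPY to pp3. 4 ppages; refcounts: pp0:1 pp1:1 pp2:1 pp3:1
Op 4: write(P0, v0, 142). refcount(pp3)=1 -> write in place. 4 ppages; refcounts: pp0:1 pp1:1 pp2:1 pp3:1
Op 5: read(P0, v0) -> 142. No state change.
Op 6: fork(P1) -> P2. 4 ppages; refcounts: pp0:2 pp1:1 pp2:2 pp3:1
Op 7: write(P0, v1, 168). refcount(pp1)=1 -> write in place. 4 ppages; refcounts: pp0:2 pp1:1 pp2:2 pp3:1
Op 8: write(P1, v1, 109). refcount(pp2)=2>1 -> COPY to pp4. 5 ppages; refcounts: pp0:2 pp1:1 pp2:1 pp3:1 pp4:1
Op 9: write(P0, v0, 195). refcount(pp3)=1 -> write in place. 5 ppages; refcounts: pp0:2 pp1:1 pp2:1 pp3:1 pp4:1
Op 10: write(P2, v0, 178). refcount(pp0)=2>1 -> COPY to pp5. 6 ppages; refcounts: pp0:1 pp1:1 pp2:1 pp3:1 pp4:1 pp5:1

yes yes no no yes no yes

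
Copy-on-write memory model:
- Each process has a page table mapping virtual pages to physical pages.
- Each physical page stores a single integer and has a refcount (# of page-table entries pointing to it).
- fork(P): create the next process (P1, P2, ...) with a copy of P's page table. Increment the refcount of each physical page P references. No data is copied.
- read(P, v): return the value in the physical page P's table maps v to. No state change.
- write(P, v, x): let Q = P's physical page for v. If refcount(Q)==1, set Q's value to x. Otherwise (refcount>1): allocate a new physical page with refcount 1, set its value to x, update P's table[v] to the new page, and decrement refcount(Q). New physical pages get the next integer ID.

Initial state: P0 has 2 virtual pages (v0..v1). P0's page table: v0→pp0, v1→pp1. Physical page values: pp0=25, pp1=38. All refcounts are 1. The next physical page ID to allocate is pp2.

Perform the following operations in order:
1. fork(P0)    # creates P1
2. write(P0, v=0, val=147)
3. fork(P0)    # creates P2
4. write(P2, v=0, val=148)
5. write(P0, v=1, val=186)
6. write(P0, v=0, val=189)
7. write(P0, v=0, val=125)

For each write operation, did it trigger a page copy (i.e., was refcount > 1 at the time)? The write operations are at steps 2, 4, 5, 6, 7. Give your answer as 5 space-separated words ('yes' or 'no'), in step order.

Op 1: fork(P0) -> P1. 2 ppages; refcounts: pp0:2 pp1:2
Op 2: write(P0, v0, 147). refcount(pp0)=2>1 -> COPY to pp2. 3 ppages; refcounts: pp0:1 pp1:2 pp2:1
Op 3: fork(P0) -> P2. 3 ppages; refcounts: pp0:1 pp1:3 pp2:2
Op 4: write(P2, v0, 148). refcount(pp2)=2>1 -> COPY to pp3. 4 ppages; refcounts: pp0:1 pp1:3 pp2:1 pp3:1
Op 5: write(P0, v1, 186). refcount(pp1)=3>1 -> COPY to pp4. 5 ppages; refcounts: pp0:1 pp1:2 pp2:1 pp3:1 pp4:1
Op 6: write(P0, v0, 189). refcount(pp2)=1 -> write in place. 5 ppages; refcounts: pp0:1 pp1:2 pp2:1 pp3:1 pp4:1
Op 7: write(P0, v0, 125). refcount(pp2)=1 -> write in place. 5 ppages; refcounts: pp0:1 pp1:2 pp2:1 pp3:1 pp4:1

yes yes yes no no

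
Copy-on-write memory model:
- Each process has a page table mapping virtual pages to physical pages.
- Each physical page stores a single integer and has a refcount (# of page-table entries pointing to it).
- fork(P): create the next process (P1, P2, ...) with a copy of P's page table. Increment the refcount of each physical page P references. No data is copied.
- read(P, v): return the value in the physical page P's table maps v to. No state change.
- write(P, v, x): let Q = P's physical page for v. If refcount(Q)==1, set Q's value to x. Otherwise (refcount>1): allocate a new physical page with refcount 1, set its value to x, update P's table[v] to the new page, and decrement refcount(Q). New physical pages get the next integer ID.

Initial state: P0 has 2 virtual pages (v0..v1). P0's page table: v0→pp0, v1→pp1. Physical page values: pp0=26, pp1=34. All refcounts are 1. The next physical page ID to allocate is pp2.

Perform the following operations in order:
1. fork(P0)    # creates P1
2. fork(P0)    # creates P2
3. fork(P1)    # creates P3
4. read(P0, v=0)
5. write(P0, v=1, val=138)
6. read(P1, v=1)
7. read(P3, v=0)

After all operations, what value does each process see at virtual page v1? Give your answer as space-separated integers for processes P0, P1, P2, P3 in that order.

Answer: 138 34 34 34

Derivation:
Op 1: fork(P0) -> P1. 2 ppages; refcounts: pp0:2 pp1:2
Op 2: fork(P0) -> P2. 2 ppages; refcounts: pp0:3 pp1:3
Op 3: fork(P1) -> P3. 2 ppages; refcounts: pp0:4 pp1:4
Op 4: read(P0, v0) -> 26. No state change.
Op 5: write(P0, v1, 138). refcount(pp1)=4>1 -> COPY to pp2. 3 ppages; refcounts: pp0:4 pp1:3 pp2:1
Op 6: read(P1, v1) -> 34. No state change.
Op 7: read(P3, v0) -> 26. No state change.
P0: v1 -> pp2 = 138
P1: v1 -> pp1 = 34
P2: v1 -> pp1 = 34
P3: v1 -> pp1 = 34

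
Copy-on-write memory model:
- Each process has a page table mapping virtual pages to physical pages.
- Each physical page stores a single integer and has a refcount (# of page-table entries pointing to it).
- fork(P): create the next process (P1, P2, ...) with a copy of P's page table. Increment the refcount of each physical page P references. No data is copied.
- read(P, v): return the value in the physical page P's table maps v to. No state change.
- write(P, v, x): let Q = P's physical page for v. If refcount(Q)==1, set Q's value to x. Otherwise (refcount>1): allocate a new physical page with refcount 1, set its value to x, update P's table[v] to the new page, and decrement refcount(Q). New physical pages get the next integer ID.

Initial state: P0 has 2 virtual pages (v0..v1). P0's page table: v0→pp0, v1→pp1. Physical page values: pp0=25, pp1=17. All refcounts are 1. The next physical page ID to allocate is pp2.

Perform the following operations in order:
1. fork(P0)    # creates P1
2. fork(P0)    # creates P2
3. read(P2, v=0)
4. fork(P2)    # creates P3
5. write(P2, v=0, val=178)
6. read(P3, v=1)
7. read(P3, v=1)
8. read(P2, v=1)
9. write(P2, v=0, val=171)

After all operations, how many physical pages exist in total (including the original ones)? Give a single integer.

Answer: 3

Derivation:
Op 1: fork(P0) -> P1. 2 ppages; refcounts: pp0:2 pp1:2
Op 2: fork(P0) -> P2. 2 ppages; refcounts: pp0:3 pp1:3
Op 3: read(P2, v0) -> 25. No state change.
Op 4: fork(P2) -> P3. 2 ppages; refcounts: pp0:4 pp1:4
Op 5: write(P2, v0, 178). refcount(pp0)=4>1 -> COPY to pp2. 3 ppages; refcounts: pp0:3 pp1:4 pp2:1
Op 6: read(P3, v1) -> 17. No state change.
Op 7: read(P3, v1) -> 17. No state change.
Op 8: read(P2, v1) -> 17. No state change.
Op 9: write(P2, v0, 171). refcount(pp2)=1 -> write in place. 3 ppages; refcounts: pp0:3 pp1:4 pp2:1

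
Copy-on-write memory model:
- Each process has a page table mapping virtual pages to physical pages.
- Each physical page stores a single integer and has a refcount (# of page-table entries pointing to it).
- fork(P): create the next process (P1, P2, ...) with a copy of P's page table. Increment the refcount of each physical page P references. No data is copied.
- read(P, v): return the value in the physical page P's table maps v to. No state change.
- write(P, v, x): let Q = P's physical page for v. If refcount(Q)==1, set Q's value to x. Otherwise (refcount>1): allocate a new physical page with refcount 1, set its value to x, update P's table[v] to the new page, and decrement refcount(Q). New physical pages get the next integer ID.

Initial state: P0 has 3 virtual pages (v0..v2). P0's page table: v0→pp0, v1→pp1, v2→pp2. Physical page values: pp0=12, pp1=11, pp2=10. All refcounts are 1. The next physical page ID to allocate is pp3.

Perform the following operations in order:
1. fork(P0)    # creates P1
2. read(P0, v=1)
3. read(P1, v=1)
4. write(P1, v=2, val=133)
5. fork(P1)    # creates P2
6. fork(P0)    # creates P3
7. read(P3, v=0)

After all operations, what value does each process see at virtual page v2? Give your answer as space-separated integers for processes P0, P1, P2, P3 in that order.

Answer: 10 133 133 10

Derivation:
Op 1: fork(P0) -> P1. 3 ppages; refcounts: pp0:2 pp1:2 pp2:2
Op 2: read(P0, v1) -> 11. No state change.
Op 3: read(P1, v1) -> 11. No state change.
Op 4: write(P1, v2, 133). refcount(pp2)=2>1 -> COPY to pp3. 4 ppages; refcounts: pp0:2 pp1:2 pp2:1 pp3:1
Op 5: fork(P1) -> P2. 4 ppages; refcounts: pp0:3 pp1:3 pp2:1 pp3:2
Op 6: fork(P0) -> P3. 4 ppages; refcounts: pp0:4 pp1:4 pp2:2 pp3:2
Op 7: read(P3, v0) -> 12. No state change.
P0: v2 -> pp2 = 10
P1: v2 -> pp3 = 133
P2: v2 -> pp3 = 133
P3: v2 -> pp2 = 10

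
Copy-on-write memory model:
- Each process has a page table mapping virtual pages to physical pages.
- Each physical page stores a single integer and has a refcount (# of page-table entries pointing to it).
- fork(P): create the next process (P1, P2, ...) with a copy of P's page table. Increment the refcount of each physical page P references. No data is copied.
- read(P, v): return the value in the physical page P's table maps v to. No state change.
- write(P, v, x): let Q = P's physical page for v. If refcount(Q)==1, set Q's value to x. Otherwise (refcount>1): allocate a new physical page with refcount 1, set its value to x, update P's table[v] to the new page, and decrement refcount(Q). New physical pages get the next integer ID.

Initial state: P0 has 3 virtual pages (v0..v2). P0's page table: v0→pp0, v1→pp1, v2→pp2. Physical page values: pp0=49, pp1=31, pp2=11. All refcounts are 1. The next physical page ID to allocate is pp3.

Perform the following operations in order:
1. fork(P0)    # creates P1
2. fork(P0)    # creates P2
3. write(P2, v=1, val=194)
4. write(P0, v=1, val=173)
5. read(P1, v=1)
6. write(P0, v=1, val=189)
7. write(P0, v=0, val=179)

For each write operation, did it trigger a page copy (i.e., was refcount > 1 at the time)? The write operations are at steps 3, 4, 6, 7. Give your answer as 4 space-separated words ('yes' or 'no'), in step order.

Op 1: fork(P0) -> P1. 3 ppages; refcounts: pp0:2 pp1:2 pp2:2
Op 2: fork(P0) -> P2. 3 ppages; refcounts: pp0:3 pp1:3 pp2:3
Op 3: write(P2, v1, 194). refcount(pp1)=3>1 -> COPY to pp3. 4 ppages; refcounts: pp0:3 pp1:2 pp2:3 pp3:1
Op 4: write(P0, v1, 173). refcount(pp1)=2>1 -> COPY to pp4. 5 ppages; refcounts: pp0:3 pp1:1 pp2:3 pp3:1 pp4:1
Op 5: read(P1, v1) -> 31. No state change.
Op 6: write(P0, v1, 189). refcount(pp4)=1 -> write in place. 5 ppages; refcounts: pp0:3 pp1:1 pp2:3 pp3:1 pp4:1
Op 7: write(P0, v0, 179). refcount(pp0)=3>1 -> COPY to pp5. 6 ppages; refcounts: pp0:2 pp1:1 pp2:3 pp3:1 pp4:1 pp5:1

yes yes no yes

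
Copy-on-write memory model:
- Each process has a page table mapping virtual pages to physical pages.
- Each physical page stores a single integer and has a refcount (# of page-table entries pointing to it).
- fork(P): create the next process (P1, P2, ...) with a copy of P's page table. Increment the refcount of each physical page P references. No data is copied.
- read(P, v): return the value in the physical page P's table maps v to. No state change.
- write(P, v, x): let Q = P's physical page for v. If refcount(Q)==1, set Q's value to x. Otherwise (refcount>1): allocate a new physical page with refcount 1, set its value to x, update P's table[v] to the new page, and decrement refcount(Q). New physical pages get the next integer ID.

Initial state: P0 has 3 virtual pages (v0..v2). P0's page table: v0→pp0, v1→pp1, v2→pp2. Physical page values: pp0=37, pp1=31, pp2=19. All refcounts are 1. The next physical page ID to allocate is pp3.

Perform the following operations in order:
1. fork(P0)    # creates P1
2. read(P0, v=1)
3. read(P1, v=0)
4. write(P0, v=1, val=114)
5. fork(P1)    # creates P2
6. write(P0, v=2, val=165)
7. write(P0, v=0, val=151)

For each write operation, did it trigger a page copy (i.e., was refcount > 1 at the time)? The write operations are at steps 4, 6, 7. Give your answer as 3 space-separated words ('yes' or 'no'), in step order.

Op 1: fork(P0) -> P1. 3 ppages; refcounts: pp0:2 pp1:2 pp2:2
Op 2: read(P0, v1) -> 31. No state change.
Op 3: read(P1, v0) -> 37. No state change.
Op 4: write(P0, v1, 114). refcount(pp1)=2>1 -> COPY to pp3. 4 ppages; refcounts: pp0:2 pp1:1 pp2:2 pp3:1
Op 5: fork(P1) -> P2. 4 ppages; refcounts: pp0:3 pp1:2 pp2:3 pp3:1
Op 6: write(P0, v2, 165). refcount(pp2)=3>1 -> COPY to pp4. 5 ppages; refcounts: pp0:3 pp1:2 pp2:2 pp3:1 pp4:1
Op 7: write(P0, v0, 151). refcount(pp0)=3>1 -> COPY to pp5. 6 ppages; refcounts: pp0:2 pp1:2 pp2:2 pp3:1 pp4:1 pp5:1

yes yes yes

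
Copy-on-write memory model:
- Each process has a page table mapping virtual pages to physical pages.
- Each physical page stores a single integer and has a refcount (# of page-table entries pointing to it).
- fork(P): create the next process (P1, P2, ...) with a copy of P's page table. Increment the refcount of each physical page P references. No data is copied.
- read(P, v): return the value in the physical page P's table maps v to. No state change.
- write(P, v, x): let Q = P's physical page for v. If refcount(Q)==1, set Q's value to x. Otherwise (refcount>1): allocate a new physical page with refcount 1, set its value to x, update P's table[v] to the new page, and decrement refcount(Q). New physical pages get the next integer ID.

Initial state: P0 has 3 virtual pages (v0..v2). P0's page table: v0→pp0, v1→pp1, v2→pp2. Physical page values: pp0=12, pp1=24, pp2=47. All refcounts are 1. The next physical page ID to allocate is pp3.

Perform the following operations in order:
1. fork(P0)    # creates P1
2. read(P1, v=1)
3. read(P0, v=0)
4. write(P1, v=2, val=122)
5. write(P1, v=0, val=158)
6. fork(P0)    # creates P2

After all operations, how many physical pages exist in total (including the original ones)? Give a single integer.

Answer: 5

Derivation:
Op 1: fork(P0) -> P1. 3 ppages; refcounts: pp0:2 pp1:2 pp2:2
Op 2: read(P1, v1) -> 24. No state change.
Op 3: read(P0, v0) -> 12. No state change.
Op 4: write(P1, v2, 122). refcount(pp2)=2>1 -> COPY to pp3. 4 ppages; refcounts: pp0:2 pp1:2 pp2:1 pp3:1
Op 5: write(P1, v0, 158). refcount(pp0)=2>1 -> COPY to pp4. 5 ppages; refcounts: pp0:1 pp1:2 pp2:1 pp3:1 pp4:1
Op 6: fork(P0) -> P2. 5 ppages; refcounts: pp0:2 pp1:3 pp2:2 pp3:1 pp4:1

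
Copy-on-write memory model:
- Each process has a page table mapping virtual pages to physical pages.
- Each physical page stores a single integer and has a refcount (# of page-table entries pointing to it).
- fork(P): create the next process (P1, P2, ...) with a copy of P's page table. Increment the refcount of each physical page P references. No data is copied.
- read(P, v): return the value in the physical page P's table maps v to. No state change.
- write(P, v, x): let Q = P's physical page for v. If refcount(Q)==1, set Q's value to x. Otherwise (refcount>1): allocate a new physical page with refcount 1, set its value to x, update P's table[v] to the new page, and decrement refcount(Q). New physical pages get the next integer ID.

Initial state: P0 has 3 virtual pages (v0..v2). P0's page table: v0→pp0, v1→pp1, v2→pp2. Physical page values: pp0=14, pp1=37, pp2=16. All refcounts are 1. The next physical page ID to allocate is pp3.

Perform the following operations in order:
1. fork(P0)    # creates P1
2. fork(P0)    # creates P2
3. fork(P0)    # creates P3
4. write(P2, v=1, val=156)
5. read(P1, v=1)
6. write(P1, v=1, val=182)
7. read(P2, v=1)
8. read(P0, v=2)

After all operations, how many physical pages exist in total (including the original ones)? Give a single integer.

Answer: 5

Derivation:
Op 1: fork(P0) -> P1. 3 ppages; refcounts: pp0:2 pp1:2 pp2:2
Op 2: fork(P0) -> P2. 3 ppages; refcounts: pp0:3 pp1:3 pp2:3
Op 3: fork(P0) -> P3. 3 ppages; refcounts: pp0:4 pp1:4 pp2:4
Op 4: write(P2, v1, 156). refcount(pp1)=4>1 -> COPY to pp3. 4 ppages; refcounts: pp0:4 pp1:3 pp2:4 pp3:1
Op 5: read(P1, v1) -> 37. No state change.
Op 6: write(P1, v1, 182). refcount(pp1)=3>1 -> COPY to pp4. 5 ppages; refcounts: pp0:4 pp1:2 pp2:4 pp3:1 pp4:1
Op 7: read(P2, v1) -> 156. No state change.
Op 8: read(P0, v2) -> 16. No state change.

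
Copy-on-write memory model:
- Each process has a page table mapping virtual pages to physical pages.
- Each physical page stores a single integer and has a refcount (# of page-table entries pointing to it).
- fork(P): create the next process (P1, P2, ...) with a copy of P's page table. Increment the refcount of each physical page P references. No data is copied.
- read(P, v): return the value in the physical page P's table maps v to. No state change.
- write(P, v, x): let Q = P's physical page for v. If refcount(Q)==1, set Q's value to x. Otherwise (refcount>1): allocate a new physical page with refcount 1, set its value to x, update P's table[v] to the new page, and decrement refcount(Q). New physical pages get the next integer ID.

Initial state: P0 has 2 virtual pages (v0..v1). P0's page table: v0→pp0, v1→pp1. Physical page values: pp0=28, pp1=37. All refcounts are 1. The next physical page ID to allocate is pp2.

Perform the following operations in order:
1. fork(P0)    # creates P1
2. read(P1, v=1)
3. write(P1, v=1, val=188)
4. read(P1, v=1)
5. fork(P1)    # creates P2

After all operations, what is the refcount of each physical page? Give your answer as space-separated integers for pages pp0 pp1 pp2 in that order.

Op 1: fork(P0) -> P1. 2 ppages; refcounts: pp0:2 pp1:2
Op 2: read(P1, v1) -> 37. No state change.
Op 3: write(P1, v1, 188). refcount(pp1)=2>1 -> COPY to pp2. 3 ppages; refcounts: pp0:2 pp1:1 pp2:1
Op 4: read(P1, v1) -> 188. No state change.
Op 5: fork(P1) -> P2. 3 ppages; refcounts: pp0:3 pp1:1 pp2:2

Answer: 3 1 2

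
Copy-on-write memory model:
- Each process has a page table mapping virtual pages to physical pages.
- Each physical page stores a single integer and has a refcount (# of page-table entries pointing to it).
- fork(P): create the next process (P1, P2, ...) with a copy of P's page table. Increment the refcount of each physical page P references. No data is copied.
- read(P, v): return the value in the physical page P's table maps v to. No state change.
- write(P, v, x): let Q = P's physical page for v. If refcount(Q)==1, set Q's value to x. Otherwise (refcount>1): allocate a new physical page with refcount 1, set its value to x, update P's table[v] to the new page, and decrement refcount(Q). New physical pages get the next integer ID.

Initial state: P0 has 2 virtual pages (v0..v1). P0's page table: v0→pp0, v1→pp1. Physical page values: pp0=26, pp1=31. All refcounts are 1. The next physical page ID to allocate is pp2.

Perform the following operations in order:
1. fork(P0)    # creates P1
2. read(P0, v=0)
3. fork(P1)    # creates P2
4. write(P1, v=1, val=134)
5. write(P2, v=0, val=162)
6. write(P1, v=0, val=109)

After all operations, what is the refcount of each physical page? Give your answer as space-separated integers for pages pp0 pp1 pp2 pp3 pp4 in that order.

Op 1: fork(P0) -> P1. 2 ppages; refcounts: pp0:2 pp1:2
Op 2: read(P0, v0) -> 26. No state change.
Op 3: fork(P1) -> P2. 2 ppages; refcounts: pp0:3 pp1:3
Op 4: write(P1, v1, 134). refcount(pp1)=3>1 -> COPY to pp2. 3 ppages; refcounts: pp0:3 pp1:2 pp2:1
Op 5: write(P2, v0, 162). refcount(pp0)=3>1 -> COPY to pp3. 4 ppages; refcounts: pp0:2 pp1:2 pp2:1 pp3:1
Op 6: write(P1, v0, 109). refcount(pp0)=2>1 -> COPY to pp4. 5 ppages; refcounts: pp0:1 pp1:2 pp2:1 pp3:1 pp4:1

Answer: 1 2 1 1 1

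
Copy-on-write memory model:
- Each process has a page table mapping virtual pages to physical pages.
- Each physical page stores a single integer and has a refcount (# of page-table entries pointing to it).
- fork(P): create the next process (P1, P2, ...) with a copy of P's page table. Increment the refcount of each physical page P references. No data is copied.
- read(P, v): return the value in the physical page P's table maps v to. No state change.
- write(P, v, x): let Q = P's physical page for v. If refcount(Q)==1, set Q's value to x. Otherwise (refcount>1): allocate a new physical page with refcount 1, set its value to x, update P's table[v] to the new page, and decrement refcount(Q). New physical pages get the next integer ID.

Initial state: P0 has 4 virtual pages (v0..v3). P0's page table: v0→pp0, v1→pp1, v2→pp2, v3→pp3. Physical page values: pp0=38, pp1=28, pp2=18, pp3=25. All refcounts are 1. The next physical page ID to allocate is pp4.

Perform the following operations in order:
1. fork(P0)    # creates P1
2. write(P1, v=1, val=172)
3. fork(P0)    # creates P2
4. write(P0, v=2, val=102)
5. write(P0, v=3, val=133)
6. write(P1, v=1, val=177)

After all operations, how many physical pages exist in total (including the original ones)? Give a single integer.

Op 1: fork(P0) -> P1. 4 ppages; refcounts: pp0:2 pp1:2 pp2:2 pp3:2
Op 2: write(P1, v1, 172). refcount(pp1)=2>1 -> COPY to pp4. 5 ppages; refcounts: pp0:2 pp1:1 pp2:2 pp3:2 pp4:1
Op 3: fork(P0) -> P2. 5 ppages; refcounts: pp0:3 pp1:2 pp2:3 pp3:3 pp4:1
Op 4: write(P0, v2, 102). refcount(pp2)=3>1 -> COPY to pp5. 6 ppages; refcounts: pp0:3 pp1:2 pp2:2 pp3:3 pp4:1 pp5:1
Op 5: write(P0, v3, 133). refcount(pp3)=3>1 -> COPY to pp6. 7 ppages; refcounts: pp0:3 pp1:2 pp2:2 pp3:2 pp4:1 pp5:1 pp6:1
Op 6: write(P1, v1, 177). refcount(pp4)=1 -> write in place. 7 ppages; refcounts: pp0:3 pp1:2 pp2:2 pp3:2 pp4:1 pp5:1 pp6:1

Answer: 7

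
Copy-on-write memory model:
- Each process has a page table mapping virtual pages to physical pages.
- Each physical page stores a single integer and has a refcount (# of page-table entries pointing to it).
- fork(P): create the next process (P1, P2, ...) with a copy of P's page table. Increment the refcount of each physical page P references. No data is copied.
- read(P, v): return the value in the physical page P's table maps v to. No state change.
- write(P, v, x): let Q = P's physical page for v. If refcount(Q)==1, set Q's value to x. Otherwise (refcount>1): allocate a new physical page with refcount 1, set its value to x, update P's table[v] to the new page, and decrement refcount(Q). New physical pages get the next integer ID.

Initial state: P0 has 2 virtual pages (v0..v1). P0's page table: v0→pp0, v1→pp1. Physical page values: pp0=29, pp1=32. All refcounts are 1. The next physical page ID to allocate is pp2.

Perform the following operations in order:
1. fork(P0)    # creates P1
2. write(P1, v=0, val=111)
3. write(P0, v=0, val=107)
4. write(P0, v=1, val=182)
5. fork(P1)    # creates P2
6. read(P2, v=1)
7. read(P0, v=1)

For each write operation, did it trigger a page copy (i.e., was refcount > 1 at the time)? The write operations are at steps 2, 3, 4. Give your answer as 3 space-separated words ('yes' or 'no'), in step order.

Op 1: fork(P0) -> P1. 2 ppages; refcounts: pp0:2 pp1:2
Op 2: write(P1, v0, 111). refcount(pp0)=2>1 -> COPY to pp2. 3 ppages; refcounts: pp0:1 pp1:2 pp2:1
Op 3: write(P0, v0, 107). refcount(pp0)=1 -> write in place. 3 ppages; refcounts: pp0:1 pp1:2 pp2:1
Op 4: write(P0, v1, 182). refcount(pp1)=2>1 -> COPY to pp3. 4 ppages; refcounts: pp0:1 pp1:1 pp2:1 pp3:1
Op 5: fork(P1) -> P2. 4 ppages; refcounts: pp0:1 pp1:2 pp2:2 pp3:1
Op 6: read(P2, v1) -> 32. No state change.
Op 7: read(P0, v1) -> 182. No state change.

yes no yes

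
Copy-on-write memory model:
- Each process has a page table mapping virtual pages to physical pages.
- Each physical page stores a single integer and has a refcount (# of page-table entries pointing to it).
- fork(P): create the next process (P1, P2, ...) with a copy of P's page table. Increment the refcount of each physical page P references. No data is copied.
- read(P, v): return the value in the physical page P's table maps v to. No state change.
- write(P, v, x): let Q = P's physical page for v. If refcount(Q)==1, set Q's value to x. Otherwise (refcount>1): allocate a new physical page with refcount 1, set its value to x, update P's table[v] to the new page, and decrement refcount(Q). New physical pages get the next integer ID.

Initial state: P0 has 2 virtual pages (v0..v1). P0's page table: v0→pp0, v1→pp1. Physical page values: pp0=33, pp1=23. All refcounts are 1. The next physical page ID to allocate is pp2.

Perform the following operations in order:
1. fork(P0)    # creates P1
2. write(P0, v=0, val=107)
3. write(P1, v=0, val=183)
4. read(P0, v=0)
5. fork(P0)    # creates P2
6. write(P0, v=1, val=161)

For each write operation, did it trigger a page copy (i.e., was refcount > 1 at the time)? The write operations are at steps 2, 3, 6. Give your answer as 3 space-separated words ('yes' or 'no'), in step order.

Op 1: fork(P0) -> P1. 2 ppages; refcounts: pp0:2 pp1:2
Op 2: write(P0, v0, 107). refcount(pp0)=2>1 -> COPY to pp2. 3 ppages; refcounts: pp0:1 pp1:2 pp2:1
Op 3: write(P1, v0, 183). refcount(pp0)=1 -> write in place. 3 ppages; refcounts: pp0:1 pp1:2 pp2:1
Op 4: read(P0, v0) -> 107. No state change.
Op 5: fork(P0) -> P2. 3 ppages; refcounts: pp0:1 pp1:3 pp2:2
Op 6: write(P0, v1, 161). refcount(pp1)=3>1 -> COPY to pp3. 4 ppages; refcounts: pp0:1 pp1:2 pp2:2 pp3:1

yes no yes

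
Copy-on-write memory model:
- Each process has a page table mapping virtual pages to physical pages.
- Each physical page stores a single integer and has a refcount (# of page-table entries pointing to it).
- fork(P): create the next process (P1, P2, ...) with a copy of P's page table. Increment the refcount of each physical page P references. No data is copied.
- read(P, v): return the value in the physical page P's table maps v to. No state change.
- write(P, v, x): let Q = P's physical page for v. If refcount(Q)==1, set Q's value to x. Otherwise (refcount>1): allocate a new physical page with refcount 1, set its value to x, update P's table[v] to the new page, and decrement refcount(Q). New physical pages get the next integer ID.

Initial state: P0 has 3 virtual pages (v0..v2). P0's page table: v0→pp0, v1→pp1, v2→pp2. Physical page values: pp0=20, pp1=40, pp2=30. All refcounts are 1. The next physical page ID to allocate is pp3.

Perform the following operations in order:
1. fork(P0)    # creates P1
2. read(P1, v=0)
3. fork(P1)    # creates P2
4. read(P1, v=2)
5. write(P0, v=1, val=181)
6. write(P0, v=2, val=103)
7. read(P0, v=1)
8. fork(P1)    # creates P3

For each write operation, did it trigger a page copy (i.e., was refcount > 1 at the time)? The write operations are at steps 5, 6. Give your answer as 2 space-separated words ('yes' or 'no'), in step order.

Op 1: fork(P0) -> P1. 3 ppages; refcounts: pp0:2 pp1:2 pp2:2
Op 2: read(P1, v0) -> 20. No state change.
Op 3: fork(P1) -> P2. 3 ppages; refcounts: pp0:3 pp1:3 pp2:3
Op 4: read(P1, v2) -> 30. No state change.
Op 5: write(P0, v1, 181). refcount(pp1)=3>1 -> COPY to pp3. 4 ppages; refcounts: pp0:3 pp1:2 pp2:3 pp3:1
Op 6: write(P0, v2, 103). refcount(pp2)=3>1 -> COPY to pp4. 5 ppages; refcounts: pp0:3 pp1:2 pp2:2 pp3:1 pp4:1
Op 7: read(P0, v1) -> 181. No state change.
Op 8: fork(P1) -> P3. 5 ppages; refcounts: pp0:4 pp1:3 pp2:3 pp3:1 pp4:1

yes yes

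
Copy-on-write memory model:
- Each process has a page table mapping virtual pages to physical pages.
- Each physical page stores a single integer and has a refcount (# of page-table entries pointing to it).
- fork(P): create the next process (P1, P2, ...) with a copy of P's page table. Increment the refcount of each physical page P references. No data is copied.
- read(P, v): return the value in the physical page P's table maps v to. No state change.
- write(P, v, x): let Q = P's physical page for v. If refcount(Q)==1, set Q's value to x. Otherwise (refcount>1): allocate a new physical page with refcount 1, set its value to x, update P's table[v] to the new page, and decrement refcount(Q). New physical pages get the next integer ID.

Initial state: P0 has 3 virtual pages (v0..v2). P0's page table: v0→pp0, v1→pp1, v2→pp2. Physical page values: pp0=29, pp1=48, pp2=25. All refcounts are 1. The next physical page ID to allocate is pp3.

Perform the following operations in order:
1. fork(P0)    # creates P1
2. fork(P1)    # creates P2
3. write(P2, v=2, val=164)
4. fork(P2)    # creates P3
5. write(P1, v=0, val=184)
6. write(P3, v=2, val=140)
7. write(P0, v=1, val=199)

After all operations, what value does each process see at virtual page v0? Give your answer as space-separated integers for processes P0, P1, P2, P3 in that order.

Answer: 29 184 29 29

Derivation:
Op 1: fork(P0) -> P1. 3 ppages; refcounts: pp0:2 pp1:2 pp2:2
Op 2: fork(P1) -> P2. 3 ppages; refcounts: pp0:3 pp1:3 pp2:3
Op 3: write(P2, v2, 164). refcount(pp2)=3>1 -> COPY to pp3. 4 ppages; refcounts: pp0:3 pp1:3 pp2:2 pp3:1
Op 4: fork(P2) -> P3. 4 ppages; refcounts: pp0:4 pp1:4 pp2:2 pp3:2
Op 5: write(P1, v0, 184). refcount(pp0)=4>1 -> COPY to pp4. 5 ppages; refcounts: pp0:3 pp1:4 pp2:2 pp3:2 pp4:1
Op 6: write(P3, v2, 140). refcount(pp3)=2>1 -> COPY to pp5. 6 ppages; refcounts: pp0:3 pp1:4 pp2:2 pp3:1 pp4:1 pp5:1
Op 7: write(P0, v1, 199). refcount(pp1)=4>1 -> COPY to pp6. 7 ppages; refcounts: pp0:3 pp1:3 pp2:2 pp3:1 pp4:1 pp5:1 pp6:1
P0: v0 -> pp0 = 29
P1: v0 -> pp4 = 184
P2: v0 -> pp0 = 29
P3: v0 -> pp0 = 29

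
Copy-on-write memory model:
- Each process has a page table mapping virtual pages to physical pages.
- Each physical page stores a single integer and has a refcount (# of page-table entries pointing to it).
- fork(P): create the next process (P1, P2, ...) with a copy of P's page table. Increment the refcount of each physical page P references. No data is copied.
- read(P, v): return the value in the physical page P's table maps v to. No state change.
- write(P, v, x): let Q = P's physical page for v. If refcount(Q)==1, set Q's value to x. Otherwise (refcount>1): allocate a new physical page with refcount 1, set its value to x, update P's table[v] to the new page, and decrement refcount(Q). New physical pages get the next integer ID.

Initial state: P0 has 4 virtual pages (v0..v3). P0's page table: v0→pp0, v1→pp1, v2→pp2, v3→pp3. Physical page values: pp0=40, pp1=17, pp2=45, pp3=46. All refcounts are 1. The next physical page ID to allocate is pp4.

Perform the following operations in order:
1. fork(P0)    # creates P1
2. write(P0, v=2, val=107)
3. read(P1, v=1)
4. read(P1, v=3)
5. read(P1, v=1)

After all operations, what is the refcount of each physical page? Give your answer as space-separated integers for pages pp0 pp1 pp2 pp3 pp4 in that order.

Answer: 2 2 1 2 1

Derivation:
Op 1: fork(P0) -> P1. 4 ppages; refcounts: pp0:2 pp1:2 pp2:2 pp3:2
Op 2: write(P0, v2, 107). refcount(pp2)=2>1 -> COPY to pp4. 5 ppages; refcounts: pp0:2 pp1:2 pp2:1 pp3:2 pp4:1
Op 3: read(P1, v1) -> 17. No state change.
Op 4: read(P1, v3) -> 46. No state change.
Op 5: read(P1, v1) -> 17. No state change.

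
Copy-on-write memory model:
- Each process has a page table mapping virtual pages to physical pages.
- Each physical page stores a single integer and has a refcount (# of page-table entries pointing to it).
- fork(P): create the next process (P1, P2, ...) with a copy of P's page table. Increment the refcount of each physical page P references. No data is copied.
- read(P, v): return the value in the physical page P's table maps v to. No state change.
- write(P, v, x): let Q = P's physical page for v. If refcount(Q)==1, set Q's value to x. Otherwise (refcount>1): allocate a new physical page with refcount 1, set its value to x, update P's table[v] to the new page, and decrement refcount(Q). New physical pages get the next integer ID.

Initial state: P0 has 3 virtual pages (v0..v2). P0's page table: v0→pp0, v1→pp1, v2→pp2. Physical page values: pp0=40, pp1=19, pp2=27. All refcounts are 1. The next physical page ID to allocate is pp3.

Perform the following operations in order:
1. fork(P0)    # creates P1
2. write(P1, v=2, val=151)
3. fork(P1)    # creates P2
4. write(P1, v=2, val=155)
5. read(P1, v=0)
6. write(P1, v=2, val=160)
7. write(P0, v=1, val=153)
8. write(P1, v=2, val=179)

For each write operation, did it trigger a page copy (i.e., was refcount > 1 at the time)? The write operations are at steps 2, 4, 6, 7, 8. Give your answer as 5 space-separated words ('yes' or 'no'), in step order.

Op 1: fork(P0) -> P1. 3 ppages; refcounts: pp0:2 pp1:2 pp2:2
Op 2: write(P1, v2, 151). refcount(pp2)=2>1 -> COPY to pp3. 4 ppages; refcounts: pp0:2 pp1:2 pp2:1 pp3:1
Op 3: fork(P1) -> P2. 4 ppages; refcounts: pp0:3 pp1:3 pp2:1 pp3:2
Op 4: write(P1, v2, 155). refcount(pp3)=2>1 -> COPY to pp4. 5 ppages; refcounts: pp0:3 pp1:3 pp2:1 pp3:1 pp4:1
Op 5: read(P1, v0) -> 40. No state change.
Op 6: write(P1, v2, 160). refcount(pp4)=1 -> write in place. 5 ppages; refcounts: pp0:3 pp1:3 pp2:1 pp3:1 pp4:1
Op 7: write(P0, v1, 153). refcount(pp1)=3>1 -> COPY to pp5. 6 ppages; refcounts: pp0:3 pp1:2 pp2:1 pp3:1 pp4:1 pp5:1
Op 8: write(P1, v2, 179). refcount(pp4)=1 -> write in place. 6 ppages; refcounts: pp0:3 pp1:2 pp2:1 pp3:1 pp4:1 pp5:1

yes yes no yes no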